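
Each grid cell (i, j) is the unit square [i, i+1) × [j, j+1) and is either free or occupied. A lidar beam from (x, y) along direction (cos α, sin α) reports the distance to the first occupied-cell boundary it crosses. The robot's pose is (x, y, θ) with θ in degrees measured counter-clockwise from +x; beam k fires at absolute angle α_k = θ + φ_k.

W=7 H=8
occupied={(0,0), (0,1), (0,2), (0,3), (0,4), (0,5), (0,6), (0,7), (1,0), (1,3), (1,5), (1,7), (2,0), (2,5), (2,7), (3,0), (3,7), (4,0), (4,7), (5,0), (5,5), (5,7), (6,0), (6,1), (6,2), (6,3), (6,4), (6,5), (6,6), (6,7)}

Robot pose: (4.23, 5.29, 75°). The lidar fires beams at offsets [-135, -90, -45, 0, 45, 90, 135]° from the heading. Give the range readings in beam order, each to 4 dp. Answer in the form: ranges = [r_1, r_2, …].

ranges = [3.5400, 0.7972, 0.8891, 1.7703, 1.9745, 1.2734, 2.5800]

beam 1: φ=-135°, α=300°
  direction (0.5000, -0.8660); cell (4,5); t to first gridline: x 1.5400, y 0.3349 (then +2.0000 / +1.1547)
    (4,4) via y @ 0.3349
    (4,3) via y @ 1.4896
    (5,3) via x @ 1.5400
    (5,2) via y @ 2.6443
    (6,2) via x @ 3.5400  # hit
  → r_1 = 3.5400
beam 2: φ=-90°, α=345°
  direction (0.9659, -0.2588); cell (4,5); t to first gridline: x 0.7972, y 1.1205 (then +1.0353 / +3.8637)
    (5,5) via x @ 0.7972  # hit
  → r_2 = 0.7972
beam 3: φ=-45°, α=30°
  direction (0.8660, 0.5000); cell (4,5); t to first gridline: x 0.8891, y 1.4200 (then +1.1547 / +2.0000)
    (5,5) via x @ 0.8891  # hit
  → r_3 = 0.8891
beam 4: φ=0°, α=75°
  direction (0.2588, 0.9659); cell (4,5); t to first gridline: x 2.9751, y 0.7350 (then +3.8637 / +1.0353)
    (4,6) via y @ 0.7350
    (4,7) via y @ 1.7703  # hit
  → r_4 = 1.7703
beam 5: φ=45°, α=120°
  direction (-0.5000, 0.8660); cell (4,5); t to first gridline: x 0.4600, y 0.8198 (then +2.0000 / +1.1547)
    (3,5) via x @ 0.4600
    (3,6) via y @ 0.8198
    (3,7) via y @ 1.9745  # hit
  → r_5 = 1.9745
beam 6: φ=90°, α=165°
  direction (-0.9659, 0.2588); cell (4,5); t to first gridline: x 0.2381, y 2.7432 (then +1.0353 / +3.8637)
    (3,5) via x @ 0.2381
    (2,5) via x @ 1.2734  # hit
  → r_6 = 1.2734
beam 7: φ=135°, α=210°
  direction (-0.8660, -0.5000); cell (4,5); t to first gridline: x 0.2656, y 0.5800 (then +1.1547 / +2.0000)
    (3,5) via x @ 0.2656
    (3,4) via y @ 0.5800
    (2,4) via x @ 1.4203
    (1,4) via x @ 2.5750
    (1,3) via y @ 2.5800  # hit
  → r_7 = 2.5800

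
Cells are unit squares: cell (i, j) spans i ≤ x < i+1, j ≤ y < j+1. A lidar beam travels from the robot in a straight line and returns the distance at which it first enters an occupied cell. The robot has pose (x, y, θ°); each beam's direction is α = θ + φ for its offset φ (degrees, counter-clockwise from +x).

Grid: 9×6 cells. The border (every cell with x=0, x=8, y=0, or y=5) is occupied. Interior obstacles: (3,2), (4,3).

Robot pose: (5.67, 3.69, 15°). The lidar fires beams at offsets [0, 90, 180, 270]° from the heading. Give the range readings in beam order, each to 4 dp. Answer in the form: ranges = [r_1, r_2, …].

ranges = [2.4122, 1.3562, 0.6936, 2.7849]

beam 1: φ=0°, α=15°
  d=(0.9659,0.2588)  start (5,3)  tX=0.3416 tY=1.1977  stride 1/|dx|=1.0353 1/|dy|=3.8637
    cross x-line → (6,3), t=0.3416
    cross y-line → (6,4), t=1.1977
    cross x-line → (7,4), t=1.3769
    cross x-line → (8,4), t=2.4122 (wall)
  → r_1 = 2.4122
beam 2: φ=90°, α=105°
  d=(-0.2588,0.9659)  start (5,3)  tX=2.5887 tY=0.3209  stride 1/|dx|=3.8637 1/|dy|=1.0353
    cross y-line → (5,4), t=0.3209
    cross y-line → (5,5), t=1.3562 (wall)
  → r_2 = 1.3562
beam 3: φ=180°, α=195°
  d=(-0.9659,-0.2588)  start (5,3)  tX=0.6936 tY=2.6660  stride 1/|dx|=1.0353 1/|dy|=3.8637
    cross x-line → (4,3), t=0.6936 (wall)
  → r_3 = 0.6936
beam 4: φ=270°, α=285°
  d=(0.2588,-0.9659)  start (5,3)  tX=1.2750 tY=0.7143  stride 1/|dx|=3.8637 1/|dy|=1.0353
    cross y-line → (5,2), t=0.7143
    cross x-line → (6,2), t=1.2750
    cross y-line → (6,1), t=1.7496
    cross y-line → (6,0), t=2.7849 (wall)
  → r_4 = 2.7849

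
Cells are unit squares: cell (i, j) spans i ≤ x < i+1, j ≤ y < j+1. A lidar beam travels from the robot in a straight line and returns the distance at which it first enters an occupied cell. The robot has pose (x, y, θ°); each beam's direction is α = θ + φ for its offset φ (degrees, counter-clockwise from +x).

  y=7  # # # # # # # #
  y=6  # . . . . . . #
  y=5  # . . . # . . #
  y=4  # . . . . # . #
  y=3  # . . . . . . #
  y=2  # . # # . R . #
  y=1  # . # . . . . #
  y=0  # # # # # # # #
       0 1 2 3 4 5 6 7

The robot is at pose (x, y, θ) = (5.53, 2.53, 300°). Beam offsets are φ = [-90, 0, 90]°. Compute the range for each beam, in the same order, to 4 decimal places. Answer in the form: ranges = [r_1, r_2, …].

beam 1: φ=-90°, α=210°
  d=(-0.8660,-0.5000)  start (5,2)  tX=0.6120 tY=1.0600  stride 1/|dx|=1.1547 1/|dy|=2.0000
    cross x-line → (4,2), t=0.6120
    cross y-line → (4,1), t=1.0600
    cross x-line → (3,1), t=1.7667
    cross x-line → (2,1), t=2.9214 (wall)
  → r_1 = 2.9214
beam 2: φ=0°, α=300°
  d=(0.5000,-0.8660)  start (5,2)  tX=0.9400 tY=0.6120  stride 1/|dx|=2.0000 1/|dy|=1.1547
    cross y-line → (5,1), t=0.6120
    cross x-line → (6,1), t=0.9400
    cross y-line → (6,0), t=1.7667 (wall)
  → r_2 = 1.7667
beam 3: φ=90°, α=30°
  d=(0.8660,0.5000)  start (5,2)  tX=0.5427 tY=0.9400  stride 1/|dx|=1.1547 1/|dy|=2.0000
    cross x-line → (6,2), t=0.5427
    cross y-line → (6,3), t=0.9400
    cross x-line → (7,3), t=1.6974 (wall)
  → r_3 = 1.6974

ranges = [2.9214, 1.7667, 1.6974]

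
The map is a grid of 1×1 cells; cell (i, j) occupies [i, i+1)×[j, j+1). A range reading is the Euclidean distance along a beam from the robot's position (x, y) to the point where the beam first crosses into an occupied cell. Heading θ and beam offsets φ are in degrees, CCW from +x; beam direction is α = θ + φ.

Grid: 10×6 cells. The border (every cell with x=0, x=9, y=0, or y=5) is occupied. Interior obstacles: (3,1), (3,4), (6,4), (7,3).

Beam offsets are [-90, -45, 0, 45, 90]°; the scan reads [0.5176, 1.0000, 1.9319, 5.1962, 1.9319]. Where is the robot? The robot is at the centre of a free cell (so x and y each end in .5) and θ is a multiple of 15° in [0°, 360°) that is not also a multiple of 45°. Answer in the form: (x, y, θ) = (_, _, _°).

The pose lattice has 28·16 = 448 candidates. Test each by forward raycasting.
  (6.5, 3.5, 285°): beam 1 = 5.6940 ≠ 0.5176 ✗
  (1.5, 3.5, 240°): beam 1 = 0.5774 ≠ 0.5176 ✗
  (2.5, 3.5, 210°): beam 1 = 1.7321 ≠ 0.5176 ✗
  …
  (8.5, 1.5, 105°): r_1=0.5176, r_2=1.0000, r_3=1.9319, r_4=5.1962, r_5=1.9319 — all match ✓
Only this pose fits every beam.

(x, y, θ) = (8.5, 1.5, 105°)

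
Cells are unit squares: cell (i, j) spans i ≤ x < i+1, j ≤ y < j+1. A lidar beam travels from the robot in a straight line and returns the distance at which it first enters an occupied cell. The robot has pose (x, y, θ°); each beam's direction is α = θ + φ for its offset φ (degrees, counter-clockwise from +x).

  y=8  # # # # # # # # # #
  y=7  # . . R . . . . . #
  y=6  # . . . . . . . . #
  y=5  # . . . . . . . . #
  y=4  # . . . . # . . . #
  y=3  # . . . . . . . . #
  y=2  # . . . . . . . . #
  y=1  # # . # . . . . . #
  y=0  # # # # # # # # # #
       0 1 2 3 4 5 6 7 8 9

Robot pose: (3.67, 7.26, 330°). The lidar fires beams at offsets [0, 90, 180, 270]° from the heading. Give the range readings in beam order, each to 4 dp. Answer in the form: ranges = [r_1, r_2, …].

beam 1: φ=0°, α=330°
  dir = (cos 330°, sin 330°) = (0.8660, -0.5000); from cell (3,7)
  next x-line at t=0.3811, next y-line at t=0.5200; Δt_x=1.1547, Δt_y=2.0000
    x: enter (4,7) at t=0.3811
    y: enter (4,6) at t=0.5200
    x: enter (5,6) at t=1.5358
    y: enter (5,5) at t=2.5200
    x: enter (6,5) at t=2.6905
    x: enter (7,5) at t=3.8452
    y: enter (7,4) at t=4.5200
    x: enter (8,4) at t=4.9999
    x: enter (9,4) at t=6.1546 ← occupied
  → r_1 = 6.1546
beam 2: φ=90°, α=60°
  dir = (cos 60°, sin 60°) = (0.5000, 0.8660); from cell (3,7)
  next x-line at t=0.6600, next y-line at t=0.8545; Δt_x=2.0000, Δt_y=1.1547
    x: enter (4,7) at t=0.6600
    y: enter (4,8) at t=0.8545 ← occupied
  → r_2 = 0.8545
beam 3: φ=180°, α=150°
  dir = (cos 150°, sin 150°) = (-0.8660, 0.5000); from cell (3,7)
  next x-line at t=0.7736, next y-line at t=1.4800; Δt_x=1.1547, Δt_y=2.0000
    x: enter (2,7) at t=0.7736
    y: enter (2,8) at t=1.4800 ← occupied
  → r_3 = 1.4800
beam 4: φ=270°, α=240°
  dir = (cos 240°, sin 240°) = (-0.5000, -0.8660); from cell (3,7)
  next x-line at t=1.3400, next y-line at t=0.3002; Δt_x=2.0000, Δt_y=1.1547
    y: enter (3,6) at t=0.3002
    x: enter (2,6) at t=1.3400
    y: enter (2,5) at t=1.4549
    y: enter (2,4) at t=2.6096
    x: enter (1,4) at t=3.3400
    y: enter (1,3) at t=3.7643
    y: enter (1,2) at t=4.9190
    x: enter (0,2) at t=5.3400 ← occupied
  → r_4 = 5.3400

ranges = [6.1546, 0.8545, 1.4800, 5.3400]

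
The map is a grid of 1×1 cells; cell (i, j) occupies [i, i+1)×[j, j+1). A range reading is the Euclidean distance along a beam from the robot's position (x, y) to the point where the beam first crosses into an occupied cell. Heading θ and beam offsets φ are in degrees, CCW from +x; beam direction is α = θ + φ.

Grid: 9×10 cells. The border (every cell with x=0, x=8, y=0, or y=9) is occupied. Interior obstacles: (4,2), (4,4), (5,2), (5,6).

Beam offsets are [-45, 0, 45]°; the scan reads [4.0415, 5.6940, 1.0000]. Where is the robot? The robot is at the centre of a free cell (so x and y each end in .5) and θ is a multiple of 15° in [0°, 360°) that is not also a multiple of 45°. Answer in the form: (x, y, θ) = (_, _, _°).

Candidates: 52 free-cell centres × 16 headings = 832 poses. Raycast each; keep the one whose scan matches to 4 dp.
  (3.5, 3.5, 75°): beam 1 = 1.0000 ≠ 4.0415 ✗
  (1.5, 8.5, 300°): beam 1 = 1.9319 ≠ 4.0415 ✗
  (2.5, 3.5, 75°): beam 1 = 1.7321 ≠ 4.0415 ✗
  (5.5, 8.5, 255°): beam 1 = 5.1962 ≠ 4.0415 ✗
  …
  (2.5, 8.5, 345°): r_1=4.0415, r_2=5.6940, r_3=1.0000 — all match ✓
Unique over the lattice → pose = (2.5, 8.5, 345°).

(x, y, θ) = (2.5, 8.5, 345°)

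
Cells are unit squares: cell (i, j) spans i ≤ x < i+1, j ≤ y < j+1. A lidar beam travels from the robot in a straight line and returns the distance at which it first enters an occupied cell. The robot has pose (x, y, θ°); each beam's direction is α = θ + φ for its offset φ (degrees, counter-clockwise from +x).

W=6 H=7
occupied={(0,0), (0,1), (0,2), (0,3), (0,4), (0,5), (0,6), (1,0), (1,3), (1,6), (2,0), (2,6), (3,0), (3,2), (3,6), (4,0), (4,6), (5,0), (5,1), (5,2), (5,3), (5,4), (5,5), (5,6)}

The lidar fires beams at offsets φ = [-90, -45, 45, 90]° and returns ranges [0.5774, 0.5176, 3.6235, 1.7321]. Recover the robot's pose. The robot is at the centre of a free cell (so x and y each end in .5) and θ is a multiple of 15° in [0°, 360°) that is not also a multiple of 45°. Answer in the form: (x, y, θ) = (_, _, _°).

The pose lattice has 18·16 = 288 candidates. Test each by forward raycasting.
  (1.5, 5.5, 15°): beam 1 = 1.5529 ≠ 0.5774 ✗
  (4.5, 4.5, 165°): beam 1 = 1.5529 ≠ 0.5774 ✗
  (2.5, 3.5, 75°): beam 1 = 2.5882 ≠ 0.5774 ✗
  …
  (1.5, 4.5, 330°): r_1=0.5774, r_2=0.5176, r_3=3.6235, r_4=1.7321 — all match ✓
No second candidate reproduces the full scan.

(x, y, θ) = (1.5, 4.5, 330°)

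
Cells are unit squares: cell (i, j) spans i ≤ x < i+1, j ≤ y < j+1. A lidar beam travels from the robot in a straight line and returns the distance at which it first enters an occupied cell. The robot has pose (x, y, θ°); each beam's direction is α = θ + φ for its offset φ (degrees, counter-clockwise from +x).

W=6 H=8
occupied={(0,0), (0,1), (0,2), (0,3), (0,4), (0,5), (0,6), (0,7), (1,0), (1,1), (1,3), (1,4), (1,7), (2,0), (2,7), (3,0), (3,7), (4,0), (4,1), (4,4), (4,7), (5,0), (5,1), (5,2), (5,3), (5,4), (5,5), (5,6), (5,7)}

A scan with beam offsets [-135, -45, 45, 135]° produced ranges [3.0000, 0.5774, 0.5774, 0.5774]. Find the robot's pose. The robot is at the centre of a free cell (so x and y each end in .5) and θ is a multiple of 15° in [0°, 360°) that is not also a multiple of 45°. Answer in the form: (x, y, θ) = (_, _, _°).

Candidates: 19 free-cell centres × 16 headings = 304 poses. Raycast each; keep the one whose scan matches to 4 dp.
  (1.5, 6.5, 240°): beam 1 = 0.5176 ≠ 3.0000 ✗
  (3.5, 6.5, 345°): beam 1 = 2.8868 ≠ 3.0000 ✗
  (4.5, 5.5, 300°): beam 1 = 3.6235 ≠ 3.0000 ✗
  (2.5, 2.5, 330°): beam 1 = 1.5529 ≠ 3.0000 ✗
  …
  (1.5, 2.5, 165°): r_1=3.0000, r_2=0.5774, r_3=0.5774, r_4=0.5774 — all match ✓
Only this pose fits every beam.

(x, y, θ) = (1.5, 2.5, 165°)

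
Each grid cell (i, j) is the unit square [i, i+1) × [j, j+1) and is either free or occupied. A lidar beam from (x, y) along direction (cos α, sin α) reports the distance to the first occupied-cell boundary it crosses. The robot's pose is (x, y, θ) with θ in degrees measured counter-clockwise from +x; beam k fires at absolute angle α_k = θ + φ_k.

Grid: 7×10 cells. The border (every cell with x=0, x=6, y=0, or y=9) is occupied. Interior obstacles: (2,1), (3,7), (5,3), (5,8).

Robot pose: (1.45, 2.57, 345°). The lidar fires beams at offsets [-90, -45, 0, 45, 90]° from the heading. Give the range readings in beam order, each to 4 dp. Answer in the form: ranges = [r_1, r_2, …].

beam 1: φ=-90°, α=255°
  dir = (cos 255°, sin 255°) = (-0.2588, -0.9659); from cell (1,2)
  next x-line at t=1.7387, next y-line at t=0.5901; Δt_x=3.8637, Δt_y=1.0353
    y: enter (1,1) at t=0.5901
    y: enter (1,0) at t=1.6254 ← occupied
  → r_1 = 1.6254
beam 2: φ=-45°, α=300°
  dir = (cos 300°, sin 300°) = (0.5000, -0.8660); from cell (1,2)
  next x-line at t=1.1000, next y-line at t=0.6582; Δt_x=2.0000, Δt_y=1.1547
    y: enter (1,1) at t=0.6582
    x: enter (2,1) at t=1.1000 ← occupied
  → r_2 = 1.1000
beam 3: φ=0°, α=345°
  dir = (cos 345°, sin 345°) = (0.9659, -0.2588); from cell (1,2)
  next x-line at t=0.5694, next y-line at t=2.2023; Δt_x=1.0353, Δt_y=3.8637
    x: enter (2,2) at t=0.5694
    x: enter (3,2) at t=1.6047
    y: enter (3,1) at t=2.2023
    x: enter (4,1) at t=2.6400
    x: enter (5,1) at t=3.6752
    x: enter (6,1) at t=4.7105 ← occupied
  → r_3 = 4.7105
beam 4: φ=45°, α=30°
  dir = (cos 30°, sin 30°) = (0.8660, 0.5000); from cell (1,2)
  next x-line at t=0.6351, next y-line at t=0.8600; Δt_x=1.1547, Δt_y=2.0000
    x: enter (2,2) at t=0.6351
    y: enter (2,3) at t=0.8600
    x: enter (3,3) at t=1.7898
    y: enter (3,4) at t=2.8600
    x: enter (4,4) at t=2.9445
    x: enter (5,4) at t=4.0992
    y: enter (5,5) at t=4.8600
    x: enter (6,5) at t=5.2539 ← occupied
  → r_4 = 5.2539
beam 5: φ=90°, α=75°
  dir = (cos 75°, sin 75°) = (0.2588, 0.9659); from cell (1,2)
  next x-line at t=2.1250, next y-line at t=0.4452; Δt_x=3.8637, Δt_y=1.0353
    y: enter (1,3) at t=0.4452
    y: enter (1,4) at t=1.4804
    x: enter (2,4) at t=2.1250
    y: enter (2,5) at t=2.5157
    y: enter (2,6) at t=3.5510
    y: enter (2,7) at t=4.5863
    y: enter (2,8) at t=5.6215
    x: enter (3,8) at t=5.9887
    y: enter (3,9) at t=6.6568 ← occupied
  → r_5 = 6.6568

ranges = [1.6254, 1.1000, 4.7105, 5.2539, 6.6568]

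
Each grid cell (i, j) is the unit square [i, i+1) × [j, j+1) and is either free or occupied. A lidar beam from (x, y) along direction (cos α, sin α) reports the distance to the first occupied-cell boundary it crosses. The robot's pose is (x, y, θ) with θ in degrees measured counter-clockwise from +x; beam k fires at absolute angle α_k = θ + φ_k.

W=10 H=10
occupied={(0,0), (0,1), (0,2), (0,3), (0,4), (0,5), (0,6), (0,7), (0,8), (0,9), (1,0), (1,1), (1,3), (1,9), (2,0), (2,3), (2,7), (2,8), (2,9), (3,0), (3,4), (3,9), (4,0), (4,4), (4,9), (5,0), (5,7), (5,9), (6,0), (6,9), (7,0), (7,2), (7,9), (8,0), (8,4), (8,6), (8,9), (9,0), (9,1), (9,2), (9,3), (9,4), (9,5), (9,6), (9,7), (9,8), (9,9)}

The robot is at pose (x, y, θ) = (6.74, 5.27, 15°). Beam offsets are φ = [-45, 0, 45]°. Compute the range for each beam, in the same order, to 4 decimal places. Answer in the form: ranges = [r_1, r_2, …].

beam 1: φ=-45°, α=330°
  dir = (cos 330°, sin 330°) = (0.8660, -0.5000); from cell (6,5)
  next x-line at t=0.3002, next y-line at t=0.5400; Δt_x=1.1547, Δt_y=2.0000
    x: enter (7,5) at t=0.3002
    y: enter (7,4) at t=0.5400
    x: enter (8,4) at t=1.4549 ← occupied
  → r_1 = 1.4549
beam 2: φ=0°, α=15°
  dir = (cos 15°, sin 15°) = (0.9659, 0.2588); from cell (6,5)
  next x-line at t=0.2692, next y-line at t=2.8205; Δt_x=1.0353, Δt_y=3.8637
    x: enter (7,5) at t=0.2692
    x: enter (8,5) at t=1.3044
    x: enter (9,5) at t=2.3397 ← occupied
  → r_2 = 2.3397
beam 3: φ=45°, α=60°
  dir = (cos 60°, sin 60°) = (0.5000, 0.8660); from cell (6,5)
  next x-line at t=0.5200, next y-line at t=0.8429; Δt_x=2.0000, Δt_y=1.1547
    x: enter (7,5) at t=0.5200
    y: enter (7,6) at t=0.8429
    y: enter (7,7) at t=1.9976
    x: enter (8,7) at t=2.5200
    y: enter (8,8) at t=3.1523
    y: enter (8,9) at t=4.3070 ← occupied
  → r_3 = 4.3070

ranges = [1.4549, 2.3397, 4.3070]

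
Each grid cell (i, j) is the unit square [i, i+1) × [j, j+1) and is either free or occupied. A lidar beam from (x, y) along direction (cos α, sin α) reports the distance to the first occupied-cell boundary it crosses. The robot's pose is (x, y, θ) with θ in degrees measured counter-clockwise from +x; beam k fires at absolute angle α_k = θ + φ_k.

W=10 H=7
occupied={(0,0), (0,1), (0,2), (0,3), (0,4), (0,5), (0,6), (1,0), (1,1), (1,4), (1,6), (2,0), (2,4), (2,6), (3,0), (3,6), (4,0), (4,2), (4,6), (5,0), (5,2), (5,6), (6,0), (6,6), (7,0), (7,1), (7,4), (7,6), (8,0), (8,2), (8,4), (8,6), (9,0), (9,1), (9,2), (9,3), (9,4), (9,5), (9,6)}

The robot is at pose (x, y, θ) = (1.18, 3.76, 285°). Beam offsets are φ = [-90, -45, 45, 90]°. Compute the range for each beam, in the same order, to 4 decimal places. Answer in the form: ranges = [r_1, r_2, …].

beam 1: φ=-90°, α=195°
  dir = (cos 195°, sin 195°) = (-0.9659, -0.2588); from cell (1,3)
  next x-line at t=0.1863, next y-line at t=2.9364; Δt_x=1.0353, Δt_y=3.8637
    x: enter (0,3) at t=0.1863 ← occupied
  → r_1 = 0.1863
beam 2: φ=-45°, α=240°
  dir = (cos 240°, sin 240°) = (-0.5000, -0.8660); from cell (1,3)
  next x-line at t=0.3600, next y-line at t=0.8776; Δt_x=2.0000, Δt_y=1.1547
    x: enter (0,3) at t=0.3600 ← occupied
  → r_2 = 0.3600
beam 3: φ=45°, α=330°
  dir = (cos 330°, sin 330°) = (0.8660, -0.5000); from cell (1,3)
  next x-line at t=0.9469, next y-line at t=1.5200; Δt_x=1.1547, Δt_y=2.0000
    x: enter (2,3) at t=0.9469
    y: enter (2,2) at t=1.5200
    x: enter (3,2) at t=2.1016
    x: enter (4,2) at t=3.2563 ← occupied
  → r_3 = 3.2563
beam 4: φ=90°, α=15°
  dir = (cos 15°, sin 15°) = (0.9659, 0.2588); from cell (1,3)
  next x-line at t=0.8489, next y-line at t=0.9273; Δt_x=1.0353, Δt_y=3.8637
    x: enter (2,3) at t=0.8489
    y: enter (2,4) at t=0.9273 ← occupied
  → r_4 = 0.9273

ranges = [0.1863, 0.3600, 3.2563, 0.9273]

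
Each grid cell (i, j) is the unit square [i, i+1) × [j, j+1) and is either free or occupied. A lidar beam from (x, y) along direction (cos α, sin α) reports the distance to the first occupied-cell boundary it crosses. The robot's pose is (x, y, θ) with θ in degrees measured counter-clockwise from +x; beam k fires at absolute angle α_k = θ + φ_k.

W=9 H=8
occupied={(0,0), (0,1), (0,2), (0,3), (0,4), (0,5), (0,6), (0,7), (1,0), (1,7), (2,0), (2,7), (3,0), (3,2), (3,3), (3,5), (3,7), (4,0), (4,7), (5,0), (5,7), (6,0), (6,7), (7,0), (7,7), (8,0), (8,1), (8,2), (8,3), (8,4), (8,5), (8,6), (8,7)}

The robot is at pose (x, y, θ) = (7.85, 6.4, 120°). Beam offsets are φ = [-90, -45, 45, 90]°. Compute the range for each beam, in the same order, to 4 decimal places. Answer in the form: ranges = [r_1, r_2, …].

ranges = [0.1732, 0.5796, 2.3182, 4.8000]

beam 1: φ=-90°, α=30°
  d=(0.8660,0.5000)  start (7,6)  tX=0.1732 tY=1.2000  stride 1/|dx|=1.1547 1/|dy|=2.0000
    cross x-line → (8,6), t=0.1732 (wall)
  → r_1 = 0.1732
beam 2: φ=-45°, α=75°
  d=(0.2588,0.9659)  start (7,6)  tX=0.5796 tY=0.6212  stride 1/|dx|=3.8637 1/|dy|=1.0353
    cross x-line → (8,6), t=0.5796 (wall)
  → r_2 = 0.5796
beam 3: φ=45°, α=165°
  d=(-0.9659,0.2588)  start (7,6)  tX=0.8800 tY=2.3182  stride 1/|dx|=1.0353 1/|dy|=3.8637
    cross x-line → (6,6), t=0.8800
    cross x-line → (5,6), t=1.9153
    cross y-line → (5,7), t=2.3182 (wall)
  → r_3 = 2.3182
beam 4: φ=90°, α=210°
  d=(-0.8660,-0.5000)  start (7,6)  tX=0.9815 tY=0.8000  stride 1/|dx|=1.1547 1/|dy|=2.0000
    cross y-line → (7,5), t=0.8000
    cross x-line → (6,5), t=0.9815
    cross x-line → (5,5), t=2.1362
    cross y-line → (5,4), t=2.8000
    cross x-line → (4,4), t=3.2909
    cross x-line → (3,4), t=4.4456
    cross y-line → (3,3), t=4.8000 (wall)
  → r_4 = 4.8000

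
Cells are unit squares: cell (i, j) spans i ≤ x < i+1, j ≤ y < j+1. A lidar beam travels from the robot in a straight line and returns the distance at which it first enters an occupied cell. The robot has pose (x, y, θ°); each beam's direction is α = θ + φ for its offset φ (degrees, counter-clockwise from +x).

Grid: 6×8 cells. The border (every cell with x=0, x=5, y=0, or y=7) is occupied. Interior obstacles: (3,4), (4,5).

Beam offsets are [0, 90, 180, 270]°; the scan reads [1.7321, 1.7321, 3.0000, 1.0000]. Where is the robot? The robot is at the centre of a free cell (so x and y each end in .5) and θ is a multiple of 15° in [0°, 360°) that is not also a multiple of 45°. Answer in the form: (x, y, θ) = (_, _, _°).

Candidates: 22 free-cell centres × 16 headings = 352 poses. Raycast each; keep the one whose scan matches to 4 dp.
  (2.5, 1.5, 165°): beam 1 = 1.5529 ≠ 1.7321 ✗
  (2.5, 3.5, 120°): beam 1 = 3.0000 ≠ 1.7321 ✗
  (4.5, 4.5, 345°): beam 1 = 0.5176 ≠ 1.7321 ✗
  …
  (2.5, 5.5, 60°): r_1=1.7321, r_2=1.7321, r_3=3.0000, r_4=1.0000 — all match ✓
Unique over the lattice → pose = (2.5, 5.5, 60°).

(x, y, θ) = (2.5, 5.5, 60°)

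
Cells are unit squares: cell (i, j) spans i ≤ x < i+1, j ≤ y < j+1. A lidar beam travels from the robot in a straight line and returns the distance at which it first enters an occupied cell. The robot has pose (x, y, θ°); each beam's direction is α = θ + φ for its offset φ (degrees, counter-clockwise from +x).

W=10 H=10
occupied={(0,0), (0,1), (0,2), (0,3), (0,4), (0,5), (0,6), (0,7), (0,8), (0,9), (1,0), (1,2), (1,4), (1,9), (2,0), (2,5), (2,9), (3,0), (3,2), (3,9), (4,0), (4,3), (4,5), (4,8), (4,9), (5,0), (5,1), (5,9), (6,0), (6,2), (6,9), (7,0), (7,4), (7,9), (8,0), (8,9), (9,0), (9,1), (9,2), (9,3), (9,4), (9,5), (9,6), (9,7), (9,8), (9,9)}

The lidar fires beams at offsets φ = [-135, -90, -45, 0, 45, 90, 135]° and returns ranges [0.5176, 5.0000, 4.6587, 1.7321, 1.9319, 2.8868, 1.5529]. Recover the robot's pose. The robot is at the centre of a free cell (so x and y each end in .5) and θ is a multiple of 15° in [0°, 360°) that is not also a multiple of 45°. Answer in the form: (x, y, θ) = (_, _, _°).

Enumerate (i+0.5, j+0.5, θ) over the 54 free cells and 16 admissible headings. For each, cast all 7 beams and compare to the given ranges.
  (5.5, 4.5, 195°): beam 1 = 5.1962 ≠ 0.5176 ✗
  (1.5, 5.5, 210°): beam 1 = 3.6235 ≠ 0.5176 ✗
  (5.5, 5.5, 105°): beam 1 = 1.7321 ≠ 0.5176 ✗
  (8.5, 6.5, 30°): beam 1 = 1.9319 ≠ 0.5176 ✗
  (8.5, 2.5, 15°): beam 1 = 1.7321 ≠ 0.5176 ✗
  …
  (6.5, 4.5, 150°): r_1=0.5176, r_2=5.0000, r_3=4.6587, r_4=1.7321, r_5=1.9319, r_6=2.8868, r_7=1.5529 — all match ✓
Unique over the lattice → pose = (6.5, 4.5, 150°).

(x, y, θ) = (6.5, 4.5, 150°)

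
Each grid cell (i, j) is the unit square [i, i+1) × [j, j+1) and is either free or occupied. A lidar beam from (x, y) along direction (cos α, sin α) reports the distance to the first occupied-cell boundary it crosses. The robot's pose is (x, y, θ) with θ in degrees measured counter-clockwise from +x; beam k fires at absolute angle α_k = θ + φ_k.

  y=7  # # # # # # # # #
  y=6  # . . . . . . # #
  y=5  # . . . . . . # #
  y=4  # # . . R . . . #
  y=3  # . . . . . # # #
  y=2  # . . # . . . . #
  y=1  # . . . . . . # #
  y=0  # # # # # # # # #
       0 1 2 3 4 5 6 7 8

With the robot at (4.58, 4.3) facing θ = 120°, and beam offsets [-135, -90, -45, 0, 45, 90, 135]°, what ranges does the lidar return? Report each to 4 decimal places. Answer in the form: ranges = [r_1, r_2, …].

beam 1: φ=-135°, α=345°
  d=(0.9659,-0.2588)  start (4,4)  tX=0.4348 tY=1.1591  stride 1/|dx|=1.0353 1/|dy|=3.8637
    cross x-line → (5,4), t=0.4348
    cross y-line → (5,3), t=1.1591
    cross x-line → (6,3), t=1.4701 (wall)
  → r_1 = 1.4701
beam 2: φ=-90°, α=30°
  d=(0.8660,0.5000)  start (4,4)  tX=0.4850 tY=1.4000  stride 1/|dx|=1.1547 1/|dy|=2.0000
    cross x-line → (5,4), t=0.4850
    cross y-line → (5,5), t=1.4000
    cross x-line → (6,5), t=1.6397
    cross x-line → (7,5), t=2.7944 (wall)
  → r_2 = 2.7944
beam 3: φ=-45°, α=75°
  d=(0.2588,0.9659)  start (4,4)  tX=1.6228 tY=0.7247  stride 1/|dx|=3.8637 1/|dy|=1.0353
    cross y-line → (4,5), t=0.7247
    cross x-line → (5,5), t=1.6228
    cross y-line → (5,6), t=1.7600
    cross y-line → (5,7), t=2.7952 (wall)
  → r_3 = 2.7952
beam 4: φ=0°, α=120°
  d=(-0.5000,0.8660)  start (4,4)  tX=1.1600 tY=0.8083  stride 1/|dx|=2.0000 1/|dy|=1.1547
    cross y-line → (4,5), t=0.8083
    cross x-line → (3,5), t=1.1600
    cross y-line → (3,6), t=1.9630
    cross y-line → (3,7), t=3.1177 (wall)
  → r_4 = 3.1177
beam 5: φ=45°, α=165°
  d=(-0.9659,0.2588)  start (4,4)  tX=0.6005 tY=2.7046  stride 1/|dx|=1.0353 1/|dy|=3.8637
    cross x-line → (3,4), t=0.6005
    cross x-line → (2,4), t=1.6357
    cross x-line → (1,4), t=2.6710 (wall)
  → r_5 = 2.6710
beam 6: φ=90°, α=210°
  d=(-0.8660,-0.5000)  start (4,4)  tX=0.6697 tY=0.6000  stride 1/|dx|=1.1547 1/|dy|=2.0000
    cross y-line → (4,3), t=0.6000
    cross x-line → (3,3), t=0.6697
    cross x-line → (2,3), t=1.8244
    cross y-line → (2,2), t=2.6000
    cross x-line → (1,2), t=2.9791
    cross x-line → (0,2), t=4.1338 (wall)
  → r_6 = 4.1338
beam 7: φ=135°, α=255°
  d=(-0.2588,-0.9659)  start (4,4)  tX=2.2409 tY=0.3106  stride 1/|dx|=3.8637 1/|dy|=1.0353
    cross y-line → (4,3), t=0.3106
    cross y-line → (4,2), t=1.3459
    cross x-line → (3,2), t=2.2409 (wall)
  → r_7 = 2.2409

ranges = [1.4701, 2.7944, 2.7952, 3.1177, 2.6710, 4.1338, 2.2409]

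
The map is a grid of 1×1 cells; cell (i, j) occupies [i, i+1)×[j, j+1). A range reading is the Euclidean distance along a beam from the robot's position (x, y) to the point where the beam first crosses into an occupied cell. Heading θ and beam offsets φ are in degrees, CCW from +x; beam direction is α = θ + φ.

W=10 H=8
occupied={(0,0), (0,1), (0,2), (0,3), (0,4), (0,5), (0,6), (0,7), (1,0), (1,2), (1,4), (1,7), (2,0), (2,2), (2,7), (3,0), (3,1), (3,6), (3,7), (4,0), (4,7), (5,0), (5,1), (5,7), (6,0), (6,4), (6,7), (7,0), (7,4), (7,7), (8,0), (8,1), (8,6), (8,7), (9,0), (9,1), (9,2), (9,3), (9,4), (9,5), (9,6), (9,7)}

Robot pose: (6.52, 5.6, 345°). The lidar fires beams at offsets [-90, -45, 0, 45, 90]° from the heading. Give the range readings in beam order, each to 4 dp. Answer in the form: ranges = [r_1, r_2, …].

ranges = [0.6212, 0.6928, 2.5675, 1.7090, 1.4494]

beam 1: φ=-90°, α=255°
  dir = (cos 255°, sin 255°) = (-0.2588, -0.9659); from cell (6,5)
  next x-line at t=2.0091, next y-line at t=0.6212; Δt_x=3.8637, Δt_y=1.0353
    y: enter (6,4) at t=0.6212 ← occupied
  → r_1 = 0.6212
beam 2: φ=-45°, α=300°
  dir = (cos 300°, sin 300°) = (0.5000, -0.8660); from cell (6,5)
  next x-line at t=0.9600, next y-line at t=0.6928; Δt_x=2.0000, Δt_y=1.1547
    y: enter (6,4) at t=0.6928 ← occupied
  → r_2 = 0.6928
beam 3: φ=0°, α=345°
  dir = (cos 345°, sin 345°) = (0.9659, -0.2588); from cell (6,5)
  next x-line at t=0.4969, next y-line at t=2.3182; Δt_x=1.0353, Δt_y=3.8637
    x: enter (7,5) at t=0.4969
    x: enter (8,5) at t=1.5322
    y: enter (8,4) at t=2.3182
    x: enter (9,4) at t=2.5675 ← occupied
  → r_3 = 2.5675
beam 4: φ=45°, α=30°
  dir = (cos 30°, sin 30°) = (0.8660, 0.5000); from cell (6,5)
  next x-line at t=0.5543, next y-line at t=0.8000; Δt_x=1.1547, Δt_y=2.0000
    x: enter (7,5) at t=0.5543
    y: enter (7,6) at t=0.8000
    x: enter (8,6) at t=1.7090 ← occupied
  → r_4 = 1.7090
beam 5: φ=90°, α=75°
  dir = (cos 75°, sin 75°) = (0.2588, 0.9659); from cell (6,5)
  next x-line at t=1.8546, next y-line at t=0.4141; Δt_x=3.8637, Δt_y=1.0353
    y: enter (6,6) at t=0.4141
    y: enter (6,7) at t=1.4494 ← occupied
  → r_5 = 1.4494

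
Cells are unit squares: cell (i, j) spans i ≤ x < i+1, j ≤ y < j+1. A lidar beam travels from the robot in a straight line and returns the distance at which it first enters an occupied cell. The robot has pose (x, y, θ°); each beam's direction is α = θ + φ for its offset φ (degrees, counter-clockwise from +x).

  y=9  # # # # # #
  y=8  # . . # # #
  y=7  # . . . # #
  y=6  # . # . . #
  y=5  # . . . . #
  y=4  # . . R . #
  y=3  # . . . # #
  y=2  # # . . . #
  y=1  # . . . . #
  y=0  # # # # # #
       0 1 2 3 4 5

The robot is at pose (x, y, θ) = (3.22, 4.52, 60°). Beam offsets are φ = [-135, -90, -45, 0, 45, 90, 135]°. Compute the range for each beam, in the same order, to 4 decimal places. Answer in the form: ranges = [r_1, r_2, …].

ranges = [3.6442, 1.0400, 1.8428, 2.8637, 1.5322, 2.5634, 2.2983]

beam 1: φ=-135°, α=285°
  d=(0.2588,-0.9659)  start (3,4)  tX=3.0137 tY=0.5383  stride 1/|dx|=3.8637 1/|dy|=1.0353
    cross y-line → (3,3), t=0.5383
    cross y-line → (3,2), t=1.5736
    cross y-line → (3,1), t=2.6089
    cross x-line → (4,1), t=3.0137
    cross y-line → (4,0), t=3.6442 (wall)
  → r_1 = 3.6442
beam 2: φ=-90°, α=330°
  d=(0.8660,-0.5000)  start (3,4)  tX=0.9007 tY=1.0400  stride 1/|dx|=1.1547 1/|dy|=2.0000
    cross x-line → (4,4), t=0.9007
    cross y-line → (4,3), t=1.0400 (wall)
  → r_2 = 1.0400
beam 3: φ=-45°, α=15°
  d=(0.9659,0.2588)  start (3,4)  tX=0.8075 tY=1.8546  stride 1/|dx|=1.0353 1/|dy|=3.8637
    cross x-line → (4,4), t=0.8075
    cross x-line → (5,4), t=1.8428 (wall)
  → r_3 = 1.8428
beam 4: φ=0°, α=60°
  d=(0.5000,0.8660)  start (3,4)  tX=1.5600 tY=0.5543  stride 1/|dx|=2.0000 1/|dy|=1.1547
    cross y-line → (3,5), t=0.5543
    cross x-line → (4,5), t=1.5600
    cross y-line → (4,6), t=1.7090
    cross y-line → (4,7), t=2.8637 (wall)
  → r_4 = 2.8637
beam 5: φ=45°, α=105°
  d=(-0.2588,0.9659)  start (3,4)  tX=0.8500 tY=0.4969  stride 1/|dx|=3.8637 1/|dy|=1.0353
    cross y-line → (3,5), t=0.4969
    cross x-line → (2,5), t=0.8500
    cross y-line → (2,6), t=1.5322 (wall)
  → r_5 = 1.5322
beam 6: φ=90°, α=150°
  d=(-0.8660,0.5000)  start (3,4)  tX=0.2540 tY=0.9600  stride 1/|dx|=1.1547 1/|dy|=2.0000
    cross x-line → (2,4), t=0.2540
    cross y-line → (2,5), t=0.9600
    cross x-line → (1,5), t=1.4087
    cross x-line → (0,5), t=2.5634 (wall)
  → r_6 = 2.5634
beam 7: φ=135°, α=195°
  d=(-0.9659,-0.2588)  start (3,4)  tX=0.2278 tY=2.0091  stride 1/|dx|=1.0353 1/|dy|=3.8637
    cross x-line → (2,4), t=0.2278
    cross x-line → (1,4), t=1.2630
    cross y-line → (1,3), t=2.0091
    cross x-line → (0,3), t=2.2983 (wall)
  → r_7 = 2.2983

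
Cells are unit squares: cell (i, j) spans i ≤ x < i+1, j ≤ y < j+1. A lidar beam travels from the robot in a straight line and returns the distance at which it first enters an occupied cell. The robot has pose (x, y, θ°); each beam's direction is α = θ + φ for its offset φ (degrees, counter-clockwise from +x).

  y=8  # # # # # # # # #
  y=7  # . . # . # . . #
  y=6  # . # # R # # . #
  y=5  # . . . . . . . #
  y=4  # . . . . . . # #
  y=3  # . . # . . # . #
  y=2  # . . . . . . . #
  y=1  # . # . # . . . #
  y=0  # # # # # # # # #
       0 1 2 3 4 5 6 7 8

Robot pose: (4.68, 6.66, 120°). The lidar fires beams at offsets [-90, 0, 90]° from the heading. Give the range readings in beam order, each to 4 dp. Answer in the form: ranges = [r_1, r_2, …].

ranges = [0.3695, 1.3600, 0.7852]

beam 1: φ=-90°, α=30°
  cosα=0.8660 sinα=0.5000 | (4,6) | tMaxX 0.3695 tMaxY 0.6800 | tΔX 1.1547 tΔY 2.0000
    t=0.3695 [x] (5,6) — stop
  → r_1 = 0.3695
beam 2: φ=0°, α=120°
  cosα=-0.5000 sinα=0.8660 | (4,6) | tMaxX 1.3600 tMaxY 0.3926 | tΔX 2.0000 tΔY 1.1547
    t=0.3926 [y] (4,7)
    t=1.3600 [x] (3,7) — stop
  → r_2 = 1.3600
beam 3: φ=90°, α=210°
  cosα=-0.8660 sinα=-0.5000 | (4,6) | tMaxX 0.7852 tMaxY 1.3200 | tΔX 1.1547 tΔY 2.0000
    t=0.7852 [x] (3,6) — stop
  → r_3 = 0.7852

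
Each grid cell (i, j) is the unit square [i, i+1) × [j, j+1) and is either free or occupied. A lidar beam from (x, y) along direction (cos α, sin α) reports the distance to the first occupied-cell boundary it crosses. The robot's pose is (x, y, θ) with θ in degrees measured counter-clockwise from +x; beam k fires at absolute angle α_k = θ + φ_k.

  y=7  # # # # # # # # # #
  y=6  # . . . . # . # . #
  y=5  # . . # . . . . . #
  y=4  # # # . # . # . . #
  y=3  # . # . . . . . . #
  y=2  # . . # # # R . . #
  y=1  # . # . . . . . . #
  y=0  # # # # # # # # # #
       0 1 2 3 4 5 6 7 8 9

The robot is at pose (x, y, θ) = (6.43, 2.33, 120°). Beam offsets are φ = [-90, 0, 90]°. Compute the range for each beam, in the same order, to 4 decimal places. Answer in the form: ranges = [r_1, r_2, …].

ranges = [2.9676, 2.8600, 0.4965]

beam 1: φ=-90°, α=30°
  d=(0.8660,0.5000)  start (6,2)  tX=0.6582 tY=1.3400  stride 1/|dx|=1.1547 1/|dy|=2.0000
    cross x-line → (7,2), t=0.6582
    cross y-line → (7,3), t=1.3400
    cross x-line → (8,3), t=1.8129
    cross x-line → (9,3), t=2.9676 (wall)
  → r_1 = 2.9676
beam 2: φ=0°, α=120°
  d=(-0.5000,0.8660)  start (6,2)  tX=0.8600 tY=0.7736  stride 1/|dx|=2.0000 1/|dy|=1.1547
    cross y-line → (6,3), t=0.7736
    cross x-line → (5,3), t=0.8600
    cross y-line → (5,4), t=1.9283
    cross x-line → (4,4), t=2.8600 (wall)
  → r_2 = 2.8600
beam 3: φ=90°, α=210°
  d=(-0.8660,-0.5000)  start (6,2)  tX=0.4965 tY=0.6600  stride 1/|dx|=1.1547 1/|dy|=2.0000
    cross x-line → (5,2), t=0.4965 (wall)
  → r_3 = 0.4965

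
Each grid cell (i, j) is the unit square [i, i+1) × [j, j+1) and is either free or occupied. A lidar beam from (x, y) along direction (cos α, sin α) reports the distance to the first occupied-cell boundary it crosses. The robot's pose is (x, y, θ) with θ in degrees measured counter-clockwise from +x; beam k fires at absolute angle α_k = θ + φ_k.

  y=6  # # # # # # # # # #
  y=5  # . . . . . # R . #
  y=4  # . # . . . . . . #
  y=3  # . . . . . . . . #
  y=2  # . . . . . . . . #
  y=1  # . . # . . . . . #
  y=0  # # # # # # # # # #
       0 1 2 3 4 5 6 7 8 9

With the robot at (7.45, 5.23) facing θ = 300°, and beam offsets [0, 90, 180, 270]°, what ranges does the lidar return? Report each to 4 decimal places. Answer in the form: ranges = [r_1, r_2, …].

beam 1: φ=0°, α=300°
  dir = (cos 300°, sin 300°) = (0.5000, -0.8660); from cell (7,5)
  next x-line at t=1.1000, next y-line at t=0.2656; Δt_x=2.0000, Δt_y=1.1547
    y: enter (7,4) at t=0.2656
    x: enter (8,4) at t=1.1000
    y: enter (8,3) at t=1.4203
    y: enter (8,2) at t=2.5750
    x: enter (9,2) at t=3.1000 ← occupied
  → r_1 = 3.1000
beam 2: φ=90°, α=30°
  dir = (cos 30°, sin 30°) = (0.8660, 0.5000); from cell (7,5)
  next x-line at t=0.6351, next y-line at t=1.5400; Δt_x=1.1547, Δt_y=2.0000
    x: enter (8,5) at t=0.6351
    y: enter (8,6) at t=1.5400 ← occupied
  → r_2 = 1.5400
beam 3: φ=180°, α=120°
  dir = (cos 120°, sin 120°) = (-0.5000, 0.8660); from cell (7,5)
  next x-line at t=0.9000, next y-line at t=0.8891; Δt_x=2.0000, Δt_y=1.1547
    y: enter (7,6) at t=0.8891 ← occupied
  → r_3 = 0.8891
beam 4: φ=270°, α=210°
  dir = (cos 210°, sin 210°) = (-0.8660, -0.5000); from cell (7,5)
  next x-line at t=0.5196, next y-line at t=0.4600; Δt_x=1.1547, Δt_y=2.0000
    y: enter (7,4) at t=0.4600
    x: enter (6,4) at t=0.5196
    x: enter (5,4) at t=1.6743
    y: enter (5,3) at t=2.4600
    x: enter (4,3) at t=2.8290
    x: enter (3,3) at t=3.9837
    y: enter (3,2) at t=4.4600
    x: enter (2,2) at t=5.1384
    x: enter (1,2) at t=6.2931
    y: enter (1,1) at t=6.4600
    x: enter (0,1) at t=7.4478 ← occupied
  → r_4 = 7.4478

ranges = [3.1000, 1.5400, 0.8891, 7.4478]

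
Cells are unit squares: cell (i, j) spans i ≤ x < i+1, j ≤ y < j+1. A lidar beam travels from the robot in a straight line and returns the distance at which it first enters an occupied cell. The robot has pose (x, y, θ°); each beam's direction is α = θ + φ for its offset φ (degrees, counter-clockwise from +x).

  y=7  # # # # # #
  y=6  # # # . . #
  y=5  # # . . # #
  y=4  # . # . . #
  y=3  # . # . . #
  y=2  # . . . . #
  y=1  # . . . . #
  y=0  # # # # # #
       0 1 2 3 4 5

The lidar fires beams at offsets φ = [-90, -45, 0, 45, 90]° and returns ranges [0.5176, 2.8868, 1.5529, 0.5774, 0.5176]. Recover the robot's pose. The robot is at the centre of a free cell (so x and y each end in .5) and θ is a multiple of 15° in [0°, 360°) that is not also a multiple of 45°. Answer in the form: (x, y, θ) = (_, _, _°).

(x, y, θ) = (2.5, 5.5, 15°)

Enumerate (i+0.5, j+0.5, θ) over the 18 free cells and 16 admissible headings. For each, cast all 5 beams and compare to the given ranges.
  (1.5, 1.5, 165°): beam 1 = 1.9319 ≠ 0.5176 ✗
  (4.5, 3.5, 345°): beam 1 = 2.5882 ≠ 0.5176 ✗
  (4.5, 4.5, 30°): beam 1 = 1.0000 ≠ 0.5176 ✗
  (3.5, 5.5, 210°): beam 1 = 1.0000 ≠ 0.5176 ✗
  …
  (2.5, 5.5, 15°): r_1=0.5176, r_2=2.8868, r_3=1.5529, r_4=0.5774, r_5=0.5176 — all match ✓
No second candidate reproduces the full scan.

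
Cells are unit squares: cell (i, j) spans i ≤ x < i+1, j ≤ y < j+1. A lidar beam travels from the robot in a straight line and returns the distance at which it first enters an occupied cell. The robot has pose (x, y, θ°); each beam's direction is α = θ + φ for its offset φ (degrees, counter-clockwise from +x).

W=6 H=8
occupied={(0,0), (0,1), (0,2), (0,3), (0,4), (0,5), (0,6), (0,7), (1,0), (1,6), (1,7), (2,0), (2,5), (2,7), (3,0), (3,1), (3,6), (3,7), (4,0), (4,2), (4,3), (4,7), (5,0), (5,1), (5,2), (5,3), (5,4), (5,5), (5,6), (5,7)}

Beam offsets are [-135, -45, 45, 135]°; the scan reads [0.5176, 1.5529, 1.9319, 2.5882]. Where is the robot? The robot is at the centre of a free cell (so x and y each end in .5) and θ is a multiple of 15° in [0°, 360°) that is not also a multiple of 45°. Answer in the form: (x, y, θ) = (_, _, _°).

The pose lattice has 18·16 = 288 candidates. Test each by forward raycasting.
  (3.5, 3.5, 195°): beam 1 = 3.0000 ≠ 0.5176 ✗
  (2.5, 3.5, 15°): beam 1 = 2.8868 ≠ 0.5176 ✗
  (4.5, 6.5, 195°): beam 1 = 0.5774 ≠ 0.5176 ✗
  (1.5, 4.5, 15°): beam 1 = 1.0000 ≠ 0.5176 ✗
  …
  (1.5, 2.5, 300°): r_1=0.5176, r_2=1.5529, r_3=1.9319, r_4=2.5882 — all match ✓
No second candidate reproduces the full scan.

(x, y, θ) = (1.5, 2.5, 300°)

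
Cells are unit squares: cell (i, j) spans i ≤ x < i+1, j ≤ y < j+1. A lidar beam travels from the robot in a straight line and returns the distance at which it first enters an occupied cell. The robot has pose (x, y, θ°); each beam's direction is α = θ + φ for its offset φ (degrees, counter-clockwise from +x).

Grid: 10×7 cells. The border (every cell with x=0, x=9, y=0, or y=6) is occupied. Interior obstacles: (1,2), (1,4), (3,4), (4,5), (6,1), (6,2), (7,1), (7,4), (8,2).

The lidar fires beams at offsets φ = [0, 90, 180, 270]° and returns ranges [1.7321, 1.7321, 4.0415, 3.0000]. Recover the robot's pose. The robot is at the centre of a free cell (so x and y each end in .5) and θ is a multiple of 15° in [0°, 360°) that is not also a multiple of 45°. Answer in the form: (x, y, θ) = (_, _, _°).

Candidates: 31 free-cell centres × 16 headings = 496 poses. Raycast each; keep the one whose scan matches to 4 dp.
  (2.5, 2.5, 255°): beam 1 = 1.5529 ≠ 1.7321 ✗
  (2.5, 5.5, 240°): beam 1 = 1.0000 ≠ 1.7321 ✗
  (7.5, 3.5, 15°): beam 1 = 1.5529 ≠ 1.7321 ✗
  …
  (4.5, 2.5, 240°): r_1=1.7321, r_2=1.7321, r_3=4.0415, r_4=3.0000 — all match ✓
Only this pose fits every beam.

(x, y, θ) = (4.5, 2.5, 240°)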